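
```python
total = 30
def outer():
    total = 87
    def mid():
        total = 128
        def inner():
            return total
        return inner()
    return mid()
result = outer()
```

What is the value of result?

Step 1: Three levels of shadowing: global 30, outer 87, mid 128.
Step 2: inner() finds total = 128 in enclosing mid() scope.
Step 3: result = 128

The answer is 128.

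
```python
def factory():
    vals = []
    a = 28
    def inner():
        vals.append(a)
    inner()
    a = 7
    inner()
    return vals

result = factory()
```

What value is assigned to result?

Step 1: a = 28. inner() appends current a to vals.
Step 2: First inner(): appends 28. Then a = 7.
Step 3: Second inner(): appends 7 (closure sees updated a). result = [28, 7]

The answer is [28, 7].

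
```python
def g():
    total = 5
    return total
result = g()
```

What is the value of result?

Step 1: g() defines total = 5 in its local scope.
Step 2: return total finds the local variable total = 5.
Step 3: result = 5

The answer is 5.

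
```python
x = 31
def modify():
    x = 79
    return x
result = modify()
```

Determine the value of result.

Step 1: Global x = 31.
Step 2: modify() creates local x = 79, shadowing the global.
Step 3: Returns local x = 79. result = 79

The answer is 79.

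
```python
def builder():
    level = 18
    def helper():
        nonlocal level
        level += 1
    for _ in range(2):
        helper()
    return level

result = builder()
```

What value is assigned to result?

Step 1: level = 18.
Step 2: helper() is called 2 times in a loop, each adding 1 via nonlocal.
Step 3: level = 18 + 1 * 2 = 20

The answer is 20.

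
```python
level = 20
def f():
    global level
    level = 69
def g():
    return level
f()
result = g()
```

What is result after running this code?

Step 1: level = 20.
Step 2: f() sets global level = 69.
Step 3: g() reads global level = 69. result = 69

The answer is 69.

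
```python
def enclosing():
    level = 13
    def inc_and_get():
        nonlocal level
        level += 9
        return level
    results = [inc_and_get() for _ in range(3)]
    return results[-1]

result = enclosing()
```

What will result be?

Step 1: level = 13.
Step 2: Three calls to inc_and_get(), each adding 9.
Step 3: Last value = 13 + 9 * 3 = 40

The answer is 40.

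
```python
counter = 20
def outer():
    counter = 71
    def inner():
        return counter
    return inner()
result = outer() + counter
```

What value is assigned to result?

Step 1: Global counter = 20. outer() shadows with counter = 71.
Step 2: inner() returns enclosing counter = 71. outer() = 71.
Step 3: result = 71 + global counter (20) = 91

The answer is 91.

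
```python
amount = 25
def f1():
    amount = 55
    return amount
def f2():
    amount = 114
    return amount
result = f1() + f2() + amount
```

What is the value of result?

Step 1: Each function shadows global amount with its own local.
Step 2: f1() returns 55, f2() returns 114.
Step 3: Global amount = 25 is unchanged. result = 55 + 114 + 25 = 194

The answer is 194.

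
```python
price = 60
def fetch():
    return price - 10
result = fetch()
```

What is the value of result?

Step 1: price = 60 is defined globally.
Step 2: fetch() looks up price from global scope = 60, then computes 60 - 10 = 50.
Step 3: result = 50

The answer is 50.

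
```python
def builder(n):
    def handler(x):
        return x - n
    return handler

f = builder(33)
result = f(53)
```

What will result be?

Step 1: builder(33) creates a closure capturing n = 33.
Step 2: f(53) computes 53 - 33 = 20.
Step 3: result = 20

The answer is 20.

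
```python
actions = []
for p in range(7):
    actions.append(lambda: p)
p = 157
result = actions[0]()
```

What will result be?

Step 1: Lambdas capture the variable p by reference, not by value.
Step 2: After the loop, p is reassigned to 157.
Step 3: actions[0]() looks up the current p = 157. result = 157

The answer is 157.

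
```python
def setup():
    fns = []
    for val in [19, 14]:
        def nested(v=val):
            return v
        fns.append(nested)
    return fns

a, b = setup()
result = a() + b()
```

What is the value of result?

Step 1: Default argument v=val captures val at each iteration.
Step 2: a() returns 19 (captured at first iteration), b() returns 14 (captured at second).
Step 3: result = 19 + 14 = 33

The answer is 33.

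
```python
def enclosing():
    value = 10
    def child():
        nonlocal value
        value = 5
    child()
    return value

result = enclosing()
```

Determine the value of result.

Step 1: enclosing() sets value = 10.
Step 2: child() uses nonlocal to reassign value = 5.
Step 3: result = 5

The answer is 5.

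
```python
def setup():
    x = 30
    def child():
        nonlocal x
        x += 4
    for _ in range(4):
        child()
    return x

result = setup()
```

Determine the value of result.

Step 1: x = 30.
Step 2: child() is called 4 times in a loop, each adding 4 via nonlocal.
Step 3: x = 30 + 4 * 4 = 46

The answer is 46.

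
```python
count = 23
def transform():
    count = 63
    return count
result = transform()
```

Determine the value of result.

Step 1: Global count = 23.
Step 2: transform() creates local count = 63, shadowing the global.
Step 3: Returns local count = 63. result = 63

The answer is 63.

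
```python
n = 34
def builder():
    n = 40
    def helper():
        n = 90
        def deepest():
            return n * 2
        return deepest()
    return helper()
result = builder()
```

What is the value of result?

Step 1: deepest() looks up n through LEGB: not local, finds n = 90 in enclosing helper().
Step 2: Returns 90 * 2 = 180.
Step 3: result = 180

The answer is 180.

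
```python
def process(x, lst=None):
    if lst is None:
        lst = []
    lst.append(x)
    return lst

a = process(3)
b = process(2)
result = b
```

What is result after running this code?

Step 1: None default with guard creates a NEW list each call.
Step 2: a = [3] (fresh list). b = [2] (another fresh list).
Step 3: result = [2] (this is the fix for mutable default)

The answer is [2].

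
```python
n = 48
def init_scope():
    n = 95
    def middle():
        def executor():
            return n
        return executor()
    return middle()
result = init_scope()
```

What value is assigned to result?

Step 1: init_scope() defines n = 95. middle() and executor() have no local n.
Step 2: executor() checks local (none), enclosing middle() (none), enclosing init_scope() and finds n = 95.
Step 3: result = 95

The answer is 95.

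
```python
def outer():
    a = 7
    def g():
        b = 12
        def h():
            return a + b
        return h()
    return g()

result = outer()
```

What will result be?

Step 1: outer() defines a = 7. g() defines b = 12.
Step 2: h() accesses both from enclosing scopes: a = 7, b = 12.
Step 3: result = 7 + 12 = 19

The answer is 19.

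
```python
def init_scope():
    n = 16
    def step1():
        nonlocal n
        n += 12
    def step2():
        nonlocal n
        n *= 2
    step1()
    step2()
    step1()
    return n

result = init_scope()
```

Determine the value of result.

Step 1: n = 16.
Step 2: step1(): n = 16 + 12 = 28.
Step 3: step2(): n = 28 * 2 = 56.
Step 4: step1(): n = 56 + 12 = 68. result = 68

The answer is 68.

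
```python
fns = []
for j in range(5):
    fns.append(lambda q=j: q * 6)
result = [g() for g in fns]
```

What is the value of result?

Step 1: Default arg q=j captures j at each iteration.
Step 2: fns[k] has q defaulting to k, returns k * 6.
Step 3: result = [0, 6, 12, 18, 24]

The answer is [0, 6, 12, 18, 24].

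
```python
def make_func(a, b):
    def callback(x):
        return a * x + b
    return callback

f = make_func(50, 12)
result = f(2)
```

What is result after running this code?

Step 1: make_func(50, 12) captures a = 50, b = 12.
Step 2: f(2) computes 50 * 2 + 12 = 112.
Step 3: result = 112

The answer is 112.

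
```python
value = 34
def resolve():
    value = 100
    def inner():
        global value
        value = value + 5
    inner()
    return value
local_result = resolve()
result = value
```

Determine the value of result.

Step 1: Global value = 34. resolve() creates local value = 100.
Step 2: inner() declares global value and adds 5: global value = 34 + 5 = 39.
Step 3: resolve() returns its local value = 100 (unaffected by inner).
Step 4: result = global value = 39

The answer is 39.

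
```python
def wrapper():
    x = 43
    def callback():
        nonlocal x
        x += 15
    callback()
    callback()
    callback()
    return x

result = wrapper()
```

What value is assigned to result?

Step 1: x starts at 43.
Step 2: callback() is called 3 times, each adding 15.
Step 3: x = 43 + 15 * 3 = 88

The answer is 88.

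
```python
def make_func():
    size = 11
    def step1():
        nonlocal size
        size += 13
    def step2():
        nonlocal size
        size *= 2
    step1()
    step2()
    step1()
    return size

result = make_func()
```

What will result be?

Step 1: size = 11.
Step 2: step1(): size = 11 + 13 = 24.
Step 3: step2(): size = 24 * 2 = 48.
Step 4: step1(): size = 48 + 13 = 61. result = 61

The answer is 61.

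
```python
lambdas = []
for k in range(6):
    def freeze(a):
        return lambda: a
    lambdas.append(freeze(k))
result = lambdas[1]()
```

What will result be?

Step 1: freeze(k) creates a new scope capturing a = k at call time.
Step 2: lambdas[1] = freeze(1), so its lambda captures a = 1.
Step 3: result = 1 (closure factory fixes late binding)

The answer is 1.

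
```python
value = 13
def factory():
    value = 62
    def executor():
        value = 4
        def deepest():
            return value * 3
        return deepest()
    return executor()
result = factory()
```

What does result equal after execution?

Step 1: deepest() looks up value through LEGB: not local, finds value = 4 in enclosing executor().
Step 2: Returns 4 * 3 = 12.
Step 3: result = 12

The answer is 12.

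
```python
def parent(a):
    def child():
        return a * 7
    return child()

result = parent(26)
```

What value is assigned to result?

Step 1: parent(26) binds parameter a = 26.
Step 2: child() accesses a = 26 from enclosing scope.
Step 3: result = 26 * 7 = 182

The answer is 182.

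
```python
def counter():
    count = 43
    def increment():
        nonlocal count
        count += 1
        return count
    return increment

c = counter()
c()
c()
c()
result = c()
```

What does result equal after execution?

Step 1: counter() creates closure with count = 43.
Step 2: Each c() call increments count via nonlocal. After 4 calls: 43 + 4 = 47.
Step 3: result = 47

The answer is 47.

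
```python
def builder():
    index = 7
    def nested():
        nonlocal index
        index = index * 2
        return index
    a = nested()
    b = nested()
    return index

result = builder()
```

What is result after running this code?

Step 1: index starts at 7.
Step 2: First nested(): index = 7 * 2 = 14.
Step 3: Second nested(): index = 14 * 2 = 28.
Step 4: result = 28

The answer is 28.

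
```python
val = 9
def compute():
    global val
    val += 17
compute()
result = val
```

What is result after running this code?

Step 1: val = 9 globally.
Step 2: compute() modifies global val: val += 17 = 26.
Step 3: result = 26

The answer is 26.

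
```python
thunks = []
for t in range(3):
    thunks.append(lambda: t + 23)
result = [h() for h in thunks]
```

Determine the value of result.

Step 1: All lambdas capture t by reference. After the loop, t = 2.
Step 2: Each call returns 2 + 23 = 25.
Step 3: result = [25, 25, 25]

The answer is [25, 25, 25].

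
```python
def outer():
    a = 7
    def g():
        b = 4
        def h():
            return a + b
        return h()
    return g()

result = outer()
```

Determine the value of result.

Step 1: outer() defines a = 7. g() defines b = 4.
Step 2: h() accesses both from enclosing scopes: a = 7, b = 4.
Step 3: result = 7 + 4 = 11

The answer is 11.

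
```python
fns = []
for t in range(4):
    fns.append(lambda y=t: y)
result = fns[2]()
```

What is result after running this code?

Step 1: Default argument y=t captures t's value at each iteration.
Step 2: fns[2] captured y = 2 when t was 2.
Step 3: result = 2

The answer is 2.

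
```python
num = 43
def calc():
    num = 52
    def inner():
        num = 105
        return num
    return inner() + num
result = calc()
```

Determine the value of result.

Step 1: calc() has local num = 52. inner() has local num = 105.
Step 2: inner() returns its local num = 105.
Step 3: calc() returns 105 + its own num (52) = 157

The answer is 157.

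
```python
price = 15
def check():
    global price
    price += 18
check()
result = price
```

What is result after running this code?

Step 1: price = 15 globally.
Step 2: check() modifies global price: price += 18 = 33.
Step 3: result = 33

The answer is 33.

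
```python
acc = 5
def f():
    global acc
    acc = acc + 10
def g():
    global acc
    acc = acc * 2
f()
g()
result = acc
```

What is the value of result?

Step 1: acc = 5.
Step 2: f() adds 10: acc = 5 + 10 = 15.
Step 3: g() doubles: acc = 15 * 2 = 30.
Step 4: result = 30

The answer is 30.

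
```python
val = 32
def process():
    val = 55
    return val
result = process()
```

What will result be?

Step 1: Global val = 32.
Step 2: process() creates local val = 55, shadowing the global.
Step 3: Returns local val = 55. result = 55

The answer is 55.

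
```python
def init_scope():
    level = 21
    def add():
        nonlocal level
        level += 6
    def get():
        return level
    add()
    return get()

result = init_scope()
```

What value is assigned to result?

Step 1: level = 21. add() modifies it via nonlocal, get() reads it.
Step 2: add() makes level = 21 + 6 = 27.
Step 3: get() returns 27. result = 27

The answer is 27.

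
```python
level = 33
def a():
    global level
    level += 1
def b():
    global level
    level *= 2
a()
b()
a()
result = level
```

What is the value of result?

Step 1: level = 33.
Step 2: a(): level = 33 + 1 = 34.
Step 3: b(): level = 34 * 2 = 68.
Step 4: a(): level = 68 + 1 = 69

The answer is 69.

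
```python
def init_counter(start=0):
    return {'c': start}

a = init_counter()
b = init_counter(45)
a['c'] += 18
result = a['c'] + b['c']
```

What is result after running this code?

Step 1: init_counter() returns a new dict each call (immutable default 0).
Step 2: a = {'c': 0}, b = {'c': 45}.
Step 3: a['c'] += 18 = 18. result = 18 + 45 = 63

The answer is 63.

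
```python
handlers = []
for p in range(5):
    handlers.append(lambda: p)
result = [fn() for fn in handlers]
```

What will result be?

Step 1: All 5 lambdas share the same variable p.
Step 2: After the loop, p = 4.
Step 3: Each call returns 4. result = [4, 4, 4, 4, 4]

The answer is [4, 4, 4, 4, 4].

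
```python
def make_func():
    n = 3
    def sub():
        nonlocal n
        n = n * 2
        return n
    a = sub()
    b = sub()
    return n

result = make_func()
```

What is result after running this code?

Step 1: n starts at 3.
Step 2: First sub(): n = 3 * 2 = 6.
Step 3: Second sub(): n = 6 * 2 = 12.
Step 4: result = 12

The answer is 12.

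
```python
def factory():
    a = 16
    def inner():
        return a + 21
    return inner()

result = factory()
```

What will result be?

Step 1: factory() defines a = 16.
Step 2: inner() reads a = 16 from enclosing scope, returns 16 + 21 = 37.
Step 3: result = 37

The answer is 37.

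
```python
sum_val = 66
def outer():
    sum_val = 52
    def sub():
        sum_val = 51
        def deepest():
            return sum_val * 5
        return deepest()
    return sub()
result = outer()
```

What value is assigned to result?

Step 1: deepest() looks up sum_val through LEGB: not local, finds sum_val = 51 in enclosing sub().
Step 2: Returns 51 * 5 = 255.
Step 3: result = 255

The answer is 255.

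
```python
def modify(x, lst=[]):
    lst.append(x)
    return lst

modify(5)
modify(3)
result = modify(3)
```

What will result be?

Step 1: Mutable default argument gotcha! The list [] is created once.
Step 2: Each call appends to the SAME list: [5], [5, 3], [5, 3, 3].
Step 3: result = [5, 3, 3]

The answer is [5, 3, 3].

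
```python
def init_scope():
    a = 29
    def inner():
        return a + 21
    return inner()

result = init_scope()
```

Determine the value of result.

Step 1: init_scope() defines a = 29.
Step 2: inner() reads a = 29 from enclosing scope, returns 29 + 21 = 50.
Step 3: result = 50

The answer is 50.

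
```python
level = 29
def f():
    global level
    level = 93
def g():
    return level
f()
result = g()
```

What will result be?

Step 1: level = 29.
Step 2: f() sets global level = 93.
Step 3: g() reads global level = 93. result = 93

The answer is 93.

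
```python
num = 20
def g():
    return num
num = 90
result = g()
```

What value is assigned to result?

Step 1: num is first set to 20, then reassigned to 90.
Step 2: g() is called after the reassignment, so it looks up the current global num = 90.
Step 3: result = 90

The answer is 90.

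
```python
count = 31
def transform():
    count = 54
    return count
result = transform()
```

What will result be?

Step 1: Global count = 31.
Step 2: transform() creates local count = 54, shadowing the global.
Step 3: Returns local count = 54. result = 54

The answer is 54.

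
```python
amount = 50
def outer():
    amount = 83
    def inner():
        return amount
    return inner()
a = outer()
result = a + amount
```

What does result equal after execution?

Step 1: outer() has local amount = 83. inner() reads from enclosing.
Step 2: outer() returns 83. Global amount = 50 unchanged.
Step 3: result = 83 + 50 = 133

The answer is 133.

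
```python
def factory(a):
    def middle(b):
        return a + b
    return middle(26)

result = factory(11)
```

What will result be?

Step 1: factory(11) passes a = 11.
Step 2: middle(26) has b = 26, reads a = 11 from enclosing.
Step 3: result = 11 + 26 = 37

The answer is 37.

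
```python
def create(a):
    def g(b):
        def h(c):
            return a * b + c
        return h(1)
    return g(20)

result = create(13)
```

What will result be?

Step 1: a = 13, b = 20, c = 1.
Step 2: h() computes a * b + c = 13 * 20 + 1 = 261.
Step 3: result = 261

The answer is 261.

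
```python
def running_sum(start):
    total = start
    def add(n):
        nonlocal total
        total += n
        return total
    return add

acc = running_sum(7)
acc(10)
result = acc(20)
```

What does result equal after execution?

Step 1: running_sum(7) creates closure with total = 7.
Step 2: First acc(10): total = 7 + 10 = 17.
Step 3: Second acc(20): total = 17 + 20 = 37. result = 37

The answer is 37.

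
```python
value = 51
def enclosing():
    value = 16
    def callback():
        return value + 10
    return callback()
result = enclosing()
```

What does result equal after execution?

Step 1: enclosing() shadows global value with value = 16.
Step 2: callback() finds value = 16 in enclosing scope, computes 16 + 10 = 26.
Step 3: result = 26

The answer is 26.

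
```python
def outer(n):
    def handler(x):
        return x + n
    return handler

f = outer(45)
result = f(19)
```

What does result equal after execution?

Step 1: outer(45) creates a closure that captures n = 45.
Step 2: f(19) calls the closure with x = 19, returning 19 + 45 = 64.
Step 3: result = 64

The answer is 64.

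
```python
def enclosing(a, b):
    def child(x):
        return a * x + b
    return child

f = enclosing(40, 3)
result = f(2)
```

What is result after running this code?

Step 1: enclosing(40, 3) captures a = 40, b = 3.
Step 2: f(2) computes 40 * 2 + 3 = 83.
Step 3: result = 83

The answer is 83.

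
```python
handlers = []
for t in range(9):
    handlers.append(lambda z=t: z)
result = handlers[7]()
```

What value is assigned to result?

Step 1: Default argument z=t captures t's value at each iteration.
Step 2: handlers[7] captured z = 7 when t was 7.
Step 3: result = 7

The answer is 7.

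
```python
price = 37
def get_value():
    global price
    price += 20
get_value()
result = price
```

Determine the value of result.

Step 1: price = 37 globally.
Step 2: get_value() modifies global price: price += 20 = 57.
Step 3: result = 57

The answer is 57.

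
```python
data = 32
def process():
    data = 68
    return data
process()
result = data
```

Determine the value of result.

Step 1: Global data = 32.
Step 2: process() creates local data = 68 (shadow, not modification).
Step 3: After process() returns, global data is unchanged. result = 32

The answer is 32.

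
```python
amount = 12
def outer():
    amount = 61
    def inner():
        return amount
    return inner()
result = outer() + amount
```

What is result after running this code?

Step 1: Global amount = 12. outer() shadows with amount = 61.
Step 2: inner() returns enclosing amount = 61. outer() = 61.
Step 3: result = 61 + global amount (12) = 73

The answer is 73.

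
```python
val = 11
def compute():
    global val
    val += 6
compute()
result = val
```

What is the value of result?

Step 1: val = 11 globally.
Step 2: compute() modifies global val: val += 6 = 17.
Step 3: result = 17

The answer is 17.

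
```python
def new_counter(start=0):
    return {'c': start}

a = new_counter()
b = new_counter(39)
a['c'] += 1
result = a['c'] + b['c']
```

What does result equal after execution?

Step 1: new_counter() returns a new dict each call (immutable default 0).
Step 2: a = {'c': 0}, b = {'c': 39}.
Step 3: a['c'] += 1 = 1. result = 1 + 39 = 40

The answer is 40.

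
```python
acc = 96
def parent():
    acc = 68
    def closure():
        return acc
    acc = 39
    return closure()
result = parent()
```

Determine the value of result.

Step 1: parent() sets acc = 68, then later acc = 39.
Step 2: closure() is called after acc is reassigned to 39. Closures capture variables by reference, not by value.
Step 3: result = 39

The answer is 39.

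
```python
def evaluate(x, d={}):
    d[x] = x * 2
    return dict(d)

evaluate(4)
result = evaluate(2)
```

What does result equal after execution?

Step 1: Mutable default dict is shared across calls.
Step 2: First call adds 4: 8. Second call adds 2: 4.
Step 3: result = {4: 8, 2: 4}

The answer is {4: 8, 2: 4}.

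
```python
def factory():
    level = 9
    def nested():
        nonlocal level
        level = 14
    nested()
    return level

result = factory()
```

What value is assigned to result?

Step 1: factory() sets level = 9.
Step 2: nested() uses nonlocal to reassign level = 14.
Step 3: result = 14

The answer is 14.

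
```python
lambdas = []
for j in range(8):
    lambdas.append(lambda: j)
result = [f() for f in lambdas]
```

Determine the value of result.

Step 1: All 8 lambdas share the same variable j.
Step 2: After the loop, j = 7.
Step 3: Each call returns 7. result = [7, 7, 7, 7, 7, 7, 7, 7]

The answer is [7, 7, 7, 7, 7, 7, 7, 7].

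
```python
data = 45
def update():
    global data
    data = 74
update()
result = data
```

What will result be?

Step 1: data = 45 globally.
Step 2: update() declares global data and sets it to 74.
Step 3: After update(), global data = 74. result = 74

The answer is 74.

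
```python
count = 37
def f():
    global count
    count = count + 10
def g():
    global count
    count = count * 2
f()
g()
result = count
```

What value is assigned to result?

Step 1: count = 37.
Step 2: f() adds 10: count = 37 + 10 = 47.
Step 3: g() doubles: count = 47 * 2 = 94.
Step 4: result = 94

The answer is 94.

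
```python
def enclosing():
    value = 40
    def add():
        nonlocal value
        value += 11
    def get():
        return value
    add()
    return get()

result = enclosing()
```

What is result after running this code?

Step 1: value = 40. add() modifies it via nonlocal, get() reads it.
Step 2: add() makes value = 40 + 11 = 51.
Step 3: get() returns 51. result = 51

The answer is 51.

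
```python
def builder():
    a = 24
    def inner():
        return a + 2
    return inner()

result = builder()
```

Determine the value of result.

Step 1: builder() defines a = 24.
Step 2: inner() reads a = 24 from enclosing scope, returns 24 + 2 = 26.
Step 3: result = 26

The answer is 26.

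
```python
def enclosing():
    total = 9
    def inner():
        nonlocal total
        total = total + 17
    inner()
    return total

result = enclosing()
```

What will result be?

Step 1: enclosing() sets total = 9.
Step 2: inner() uses nonlocal to modify total in enclosing's scope: total = 9 + 17 = 26.
Step 3: enclosing() returns the modified total = 26

The answer is 26.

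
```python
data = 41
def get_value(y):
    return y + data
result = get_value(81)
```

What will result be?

Step 1: data = 41 is defined globally.
Step 2: get_value(81) uses parameter y = 81 and looks up data from global scope = 41.
Step 3: result = 81 + 41 = 122

The answer is 122.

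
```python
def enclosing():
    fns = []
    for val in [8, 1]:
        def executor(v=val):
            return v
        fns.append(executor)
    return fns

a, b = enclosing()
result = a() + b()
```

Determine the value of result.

Step 1: Default argument v=val captures val at each iteration.
Step 2: a() returns 8 (captured at first iteration), b() returns 1 (captured at second).
Step 3: result = 8 + 1 = 9

The answer is 9.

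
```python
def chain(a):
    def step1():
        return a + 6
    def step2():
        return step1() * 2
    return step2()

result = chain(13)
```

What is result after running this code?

Step 1: chain(13) captures a = 13.
Step 2: step2() calls step1() which returns 13 + 6 = 19.
Step 3: step2() returns 19 * 2 = 38

The answer is 38.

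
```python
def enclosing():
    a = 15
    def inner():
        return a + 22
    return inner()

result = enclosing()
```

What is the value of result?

Step 1: enclosing() defines a = 15.
Step 2: inner() reads a = 15 from enclosing scope, returns 15 + 22 = 37.
Step 3: result = 37

The answer is 37.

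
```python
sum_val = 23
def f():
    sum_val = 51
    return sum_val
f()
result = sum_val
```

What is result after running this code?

Step 1: sum_val = 23 globally.
Step 2: f() creates a LOCAL sum_val = 51 (no global keyword!).
Step 3: The global sum_val is unchanged. result = 23

The answer is 23.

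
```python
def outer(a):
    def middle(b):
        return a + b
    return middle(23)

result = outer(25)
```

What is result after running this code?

Step 1: outer(25) passes a = 25.
Step 2: middle(23) has b = 23, reads a = 25 from enclosing.
Step 3: result = 25 + 23 = 48

The answer is 48.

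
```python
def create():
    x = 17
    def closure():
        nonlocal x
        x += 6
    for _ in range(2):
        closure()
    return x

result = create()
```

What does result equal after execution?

Step 1: x = 17.
Step 2: closure() is called 2 times in a loop, each adding 6 via nonlocal.
Step 3: x = 17 + 6 * 2 = 29

The answer is 29.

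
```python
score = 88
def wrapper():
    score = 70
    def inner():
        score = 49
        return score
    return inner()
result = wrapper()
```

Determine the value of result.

Step 1: Three scopes define score: global (88), wrapper (70), inner (49).
Step 2: inner() has its own local score = 49, which shadows both enclosing and global.
Step 3: result = 49 (local wins in LEGB)

The answer is 49.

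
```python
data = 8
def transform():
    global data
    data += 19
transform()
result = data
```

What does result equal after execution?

Step 1: data = 8 globally.
Step 2: transform() modifies global data: data += 19 = 27.
Step 3: result = 27

The answer is 27.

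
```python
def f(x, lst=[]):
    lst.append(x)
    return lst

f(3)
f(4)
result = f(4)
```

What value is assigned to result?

Step 1: Mutable default argument gotcha! The list [] is created once.
Step 2: Each call appends to the SAME list: [3], [3, 4], [3, 4, 4].
Step 3: result = [3, 4, 4]

The answer is [3, 4, 4].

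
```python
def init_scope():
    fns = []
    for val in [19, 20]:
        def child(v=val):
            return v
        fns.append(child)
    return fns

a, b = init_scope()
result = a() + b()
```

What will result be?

Step 1: Default argument v=val captures val at each iteration.
Step 2: a() returns 19 (captured at first iteration), b() returns 20 (captured at second).
Step 3: result = 19 + 20 = 39

The answer is 39.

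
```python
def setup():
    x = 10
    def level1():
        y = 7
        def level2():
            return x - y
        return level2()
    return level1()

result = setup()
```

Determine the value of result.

Step 1: x = 10 in setup. y = 7 in level1.
Step 2: level2() reads x = 10 and y = 7 from enclosing scopes.
Step 3: result = 10 - 7 = 3

The answer is 3.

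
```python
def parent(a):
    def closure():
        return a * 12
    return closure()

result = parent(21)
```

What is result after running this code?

Step 1: parent(21) binds parameter a = 21.
Step 2: closure() accesses a = 21 from enclosing scope.
Step 3: result = 21 * 12 = 252

The answer is 252.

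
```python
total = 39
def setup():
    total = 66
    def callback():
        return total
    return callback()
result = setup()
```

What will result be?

Step 1: total = 39 globally, but setup() defines total = 66 locally.
Step 2: callback() looks up total. Not in local scope, so checks enclosing scope (setup) and finds total = 66.
Step 3: result = 66

The answer is 66.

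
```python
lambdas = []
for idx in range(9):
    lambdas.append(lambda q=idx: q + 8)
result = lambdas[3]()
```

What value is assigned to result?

Step 1: Default argument q=idx captures idx's value at definition time.
Step 2: lambdas[3] was defined when idx = 3, so q defaults to 3.
Step 3: result = 3 + 8 = 11 (default arg fixes the late binding issue)

The answer is 11.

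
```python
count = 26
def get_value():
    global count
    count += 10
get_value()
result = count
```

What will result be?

Step 1: count = 26 globally.
Step 2: get_value() modifies global count: count += 10 = 36.
Step 3: result = 36

The answer is 36.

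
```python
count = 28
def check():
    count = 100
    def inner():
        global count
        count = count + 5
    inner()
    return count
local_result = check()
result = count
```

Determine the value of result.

Step 1: Global count = 28. check() creates local count = 100.
Step 2: inner() declares global count and adds 5: global count = 28 + 5 = 33.
Step 3: check() returns its local count = 100 (unaffected by inner).
Step 4: result = global count = 33

The answer is 33.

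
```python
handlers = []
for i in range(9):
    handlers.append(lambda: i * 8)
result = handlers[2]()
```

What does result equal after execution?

Step 1: All lambdas reference the same variable i (late binding).
Step 2: After the loop, i = 8. Every lambda returns i * 8.
Step 3: handlers[2]() = 8 * 8 = 64

The answer is 64.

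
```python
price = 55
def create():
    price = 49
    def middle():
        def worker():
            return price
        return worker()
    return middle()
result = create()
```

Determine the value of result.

Step 1: create() defines price = 49. middle() and worker() have no local price.
Step 2: worker() checks local (none), enclosing middle() (none), enclosing create() and finds price = 49.
Step 3: result = 49

The answer is 49.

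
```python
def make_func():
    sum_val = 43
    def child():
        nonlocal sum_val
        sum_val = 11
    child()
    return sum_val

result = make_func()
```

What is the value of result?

Step 1: make_func() sets sum_val = 43.
Step 2: child() uses nonlocal to reassign sum_val = 11.
Step 3: result = 11

The answer is 11.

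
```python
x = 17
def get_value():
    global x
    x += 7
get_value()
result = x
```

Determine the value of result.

Step 1: x = 17 globally.
Step 2: get_value() modifies global x: x += 7 = 24.
Step 3: result = 24

The answer is 24.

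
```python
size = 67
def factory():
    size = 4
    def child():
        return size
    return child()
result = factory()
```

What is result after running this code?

Step 1: size = 67 globally, but factory() defines size = 4 locally.
Step 2: child() looks up size. Not in local scope, so checks enclosing scope (factory) and finds size = 4.
Step 3: result = 4

The answer is 4.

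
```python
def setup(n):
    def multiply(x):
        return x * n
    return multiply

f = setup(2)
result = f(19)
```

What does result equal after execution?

Step 1: setup(2) returns multiply closure with n = 2.
Step 2: f(19) computes 19 * 2 = 38.
Step 3: result = 38

The answer is 38.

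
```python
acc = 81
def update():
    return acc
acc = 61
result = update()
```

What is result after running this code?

Step 1: acc is first set to 81, then reassigned to 61.
Step 2: update() is called after the reassignment, so it looks up the current global acc = 61.
Step 3: result = 61

The answer is 61.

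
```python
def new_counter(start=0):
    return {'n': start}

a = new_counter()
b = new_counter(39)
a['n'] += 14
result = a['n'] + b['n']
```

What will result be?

Step 1: new_counter() returns a new dict each call (immutable default 0).
Step 2: a = {'n': 0}, b = {'n': 39}.
Step 3: a['n'] += 14 = 14. result = 14 + 39 = 53

The answer is 53.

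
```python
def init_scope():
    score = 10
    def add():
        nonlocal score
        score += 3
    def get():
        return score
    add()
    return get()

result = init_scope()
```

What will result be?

Step 1: score = 10. add() modifies it via nonlocal, get() reads it.
Step 2: add() makes score = 10 + 3 = 13.
Step 3: get() returns 13. result = 13

The answer is 13.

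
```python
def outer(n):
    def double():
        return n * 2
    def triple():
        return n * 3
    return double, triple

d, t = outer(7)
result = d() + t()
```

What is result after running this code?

Step 1: Both closures capture the same n = 7.
Step 2: d() = 7 * 2 = 14, t() = 7 * 3 = 21.
Step 3: result = 14 + 21 = 35

The answer is 35.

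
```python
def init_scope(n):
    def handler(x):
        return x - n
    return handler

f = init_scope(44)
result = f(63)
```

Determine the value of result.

Step 1: init_scope(44) creates a closure capturing n = 44.
Step 2: f(63) computes 63 - 44 = 19.
Step 3: result = 19

The answer is 19.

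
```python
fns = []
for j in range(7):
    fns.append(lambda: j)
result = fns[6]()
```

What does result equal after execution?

Step 1: The loop creates 7 lambdas, all referencing the same variable j.
Step 2: After the loop, j = 6 (final value).
Step 3: fns[6]() looks up j at call time and finds 6. This is the late binding gotcha. result = 6

The answer is 6.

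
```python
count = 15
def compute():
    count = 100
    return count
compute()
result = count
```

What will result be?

Step 1: Global count = 15.
Step 2: compute() creates local count = 100 (shadow, not modification).
Step 3: After compute() returns, global count is unchanged. result = 15

The answer is 15.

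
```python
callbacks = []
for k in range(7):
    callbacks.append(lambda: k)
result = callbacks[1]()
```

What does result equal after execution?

Step 1: The loop creates 7 lambdas, all referencing the same variable k.
Step 2: After the loop, k = 6 (final value).
Step 3: callbacks[1]() looks up k at call time and finds 6. This is the late binding gotcha. result = 6

The answer is 6.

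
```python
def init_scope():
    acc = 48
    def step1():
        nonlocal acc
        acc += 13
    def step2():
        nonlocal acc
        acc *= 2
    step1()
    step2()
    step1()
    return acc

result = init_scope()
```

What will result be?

Step 1: acc = 48.
Step 2: step1(): acc = 48 + 13 = 61.
Step 3: step2(): acc = 61 * 2 = 122.
Step 4: step1(): acc = 122 + 13 = 135. result = 135

The answer is 135.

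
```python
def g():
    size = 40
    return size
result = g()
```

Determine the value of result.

Step 1: g() defines size = 40 in its local scope.
Step 2: return size finds the local variable size = 40.
Step 3: result = 40

The answer is 40.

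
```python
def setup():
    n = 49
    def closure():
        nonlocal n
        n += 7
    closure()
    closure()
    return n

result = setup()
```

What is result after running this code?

Step 1: n starts at 49.
Step 2: closure() is called 2 times, each adding 7.
Step 3: n = 49 + 7 * 2 = 63

The answer is 63.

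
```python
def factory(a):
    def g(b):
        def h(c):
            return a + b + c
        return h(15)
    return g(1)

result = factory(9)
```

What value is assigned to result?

Step 1: a = 9, b = 1, c = 15 across three nested scopes.
Step 2: h() accesses all three via LEGB rule.
Step 3: result = 9 + 1 + 15 = 25

The answer is 25.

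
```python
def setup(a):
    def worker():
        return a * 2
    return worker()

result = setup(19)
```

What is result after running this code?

Step 1: setup(19) binds parameter a = 19.
Step 2: worker() accesses a = 19 from enclosing scope.
Step 3: result = 19 * 2 = 38

The answer is 38.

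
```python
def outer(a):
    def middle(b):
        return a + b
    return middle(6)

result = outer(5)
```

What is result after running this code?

Step 1: outer(5) passes a = 5.
Step 2: middle(6) has b = 6, reads a = 5 from enclosing.
Step 3: result = 5 + 6 = 11

The answer is 11.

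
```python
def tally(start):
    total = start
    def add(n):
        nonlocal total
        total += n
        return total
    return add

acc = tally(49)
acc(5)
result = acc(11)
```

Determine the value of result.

Step 1: tally(49) creates closure with total = 49.
Step 2: First acc(5): total = 49 + 5 = 54.
Step 3: Second acc(11): total = 54 + 11 = 65. result = 65

The answer is 65.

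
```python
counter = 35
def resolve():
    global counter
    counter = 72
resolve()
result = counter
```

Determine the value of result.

Step 1: counter = 35 globally.
Step 2: resolve() declares global counter and sets it to 72.
Step 3: After resolve(), global counter = 72. result = 72

The answer is 72.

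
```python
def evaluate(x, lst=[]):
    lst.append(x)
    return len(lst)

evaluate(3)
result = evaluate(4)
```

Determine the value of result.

Step 1: Mutable default list persists between calls.
Step 2: First call: lst = [3], len = 1. Second call: lst = [3, 4], len = 2.
Step 3: result = 2

The answer is 2.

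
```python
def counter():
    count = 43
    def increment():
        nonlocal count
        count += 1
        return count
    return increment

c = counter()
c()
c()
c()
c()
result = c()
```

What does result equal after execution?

Step 1: counter() creates closure with count = 43.
Step 2: Each c() call increments count via nonlocal. After 5 calls: 43 + 5 = 48.
Step 3: result = 48

The answer is 48.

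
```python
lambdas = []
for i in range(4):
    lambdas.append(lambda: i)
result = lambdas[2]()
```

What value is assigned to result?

Step 1: The loop creates 4 lambdas, all referencing the same variable i.
Step 2: After the loop, i = 3 (final value).
Step 3: lambdas[2]() looks up i at call time and finds 3. This is the late binding gotcha. result = 3

The answer is 3.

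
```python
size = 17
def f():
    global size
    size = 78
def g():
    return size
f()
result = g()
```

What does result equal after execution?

Step 1: size = 17.
Step 2: f() sets global size = 78.
Step 3: g() reads global size = 78. result = 78

The answer is 78.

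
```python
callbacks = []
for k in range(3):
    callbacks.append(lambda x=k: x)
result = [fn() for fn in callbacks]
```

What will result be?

Step 1: Default arg x=k captures k at each iteration.
Step 2: Each lambda has its own default: 0, 1, ..., 2.
Step 3: result = [0, 1, 2]

The answer is [0, 1, 2].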